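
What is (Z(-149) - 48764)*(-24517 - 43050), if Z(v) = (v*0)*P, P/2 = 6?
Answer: 3294837188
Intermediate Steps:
P = 12 (P = 2*6 = 12)
Z(v) = 0 (Z(v) = (v*0)*12 = 0*12 = 0)
(Z(-149) - 48764)*(-24517 - 43050) = (0 - 48764)*(-24517 - 43050) = -48764*(-67567) = 3294837188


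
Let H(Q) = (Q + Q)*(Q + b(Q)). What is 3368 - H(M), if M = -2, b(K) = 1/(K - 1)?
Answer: 10076/3 ≈ 3358.7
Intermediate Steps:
b(K) = 1/(-1 + K)
H(Q) = 2*Q*(Q + 1/(-1 + Q)) (H(Q) = (Q + Q)*(Q + 1/(-1 + Q)) = (2*Q)*(Q + 1/(-1 + Q)) = 2*Q*(Q + 1/(-1 + Q)))
3368 - H(M) = 3368 - 2*(-2)*(1 - 2*(-1 - 2))/(-1 - 2) = 3368 - 2*(-2)*(1 - 2*(-3))/(-3) = 3368 - 2*(-2)*(-1)*(1 + 6)/3 = 3368 - 2*(-2)*(-1)*7/3 = 3368 - 1*28/3 = 3368 - 28/3 = 10076/3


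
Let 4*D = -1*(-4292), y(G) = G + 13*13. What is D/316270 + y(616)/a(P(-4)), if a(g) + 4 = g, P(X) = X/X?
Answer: -248268731/948810 ≈ -261.66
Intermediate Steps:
P(X) = 1
a(g) = -4 + g
y(G) = 169 + G (y(G) = G + 169 = 169 + G)
D = 1073 (D = (-1*(-4292))/4 = (¼)*4292 = 1073)
D/316270 + y(616)/a(P(-4)) = 1073/316270 + (169 + 616)/(-4 + 1) = 1073*(1/316270) + 785/(-3) = 1073/316270 + 785*(-⅓) = 1073/316270 - 785/3 = -248268731/948810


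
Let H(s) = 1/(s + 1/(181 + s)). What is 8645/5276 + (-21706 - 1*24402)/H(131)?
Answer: -1242875084143/205764 ≈ -6.0403e+6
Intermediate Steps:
8645/5276 + (-21706 - 1*24402)/H(131) = 8645/5276 + (-21706 - 1*24402)/(((181 + 131)/(1 + 131² + 181*131))) = 8645*(1/5276) + (-21706 - 24402)/((312/(1 + 17161 + 23711))) = 8645/5276 - 46108/(312/40873) = 8645/5276 - 46108/((1/40873)*312) = 8645/5276 - 46108/312/40873 = 8645/5276 - 46108*40873/312 = 8645/5276 - 471143071/78 = -1242875084143/205764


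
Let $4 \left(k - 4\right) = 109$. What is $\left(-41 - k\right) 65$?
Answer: $- \frac{18785}{4} \approx -4696.3$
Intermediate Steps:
$k = \frac{125}{4}$ ($k = 4 + \frac{1}{4} \cdot 109 = 4 + \frac{109}{4} = \frac{125}{4} \approx 31.25$)
$\left(-41 - k\right) 65 = \left(-41 - \frac{125}{4}\right) 65 = \left(- \frac{289}{4}\right) 65 = - \frac{18785}{4}$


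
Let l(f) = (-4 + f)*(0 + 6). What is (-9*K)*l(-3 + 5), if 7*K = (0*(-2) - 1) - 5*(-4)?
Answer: 2052/7 ≈ 293.14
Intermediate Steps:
K = 19/7 (K = ((0*(-2) - 1) - 5*(-4))/7 = ((0 - 1) + 20)/7 = (-1 + 20)/7 = (1/7)*19 = 19/7 ≈ 2.7143)
l(f) = -24 + 6*f (l(f) = (-4 + f)*6 = -24 + 6*f)
(-9*K)*l(-3 + 5) = (-9*19/7)*(-24 + 6*(-3 + 5)) = -171*(-24 + 6*2)/7 = -171*(-24 + 12)/7 = -171/7*(-12) = 2052/7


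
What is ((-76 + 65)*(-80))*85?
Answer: 74800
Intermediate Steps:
((-76 + 65)*(-80))*85 = -11*(-80)*85 = 880*85 = 74800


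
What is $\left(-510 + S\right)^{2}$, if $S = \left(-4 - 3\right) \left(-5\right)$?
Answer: $225625$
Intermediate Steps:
$S = 35$ ($S = \left(-7\right) \left(-5\right) = 35$)
$\left(-510 + S\right)^{2} = \left(-510 + 35\right)^{2} = \left(-475\right)^{2} = 225625$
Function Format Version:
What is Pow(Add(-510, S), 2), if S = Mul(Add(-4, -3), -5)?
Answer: 225625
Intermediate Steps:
S = 35 (S = Mul(-7, -5) = 35)
Pow(Add(-510, S), 2) = Pow(Add(-510, 35), 2) = Pow(-475, 2) = 225625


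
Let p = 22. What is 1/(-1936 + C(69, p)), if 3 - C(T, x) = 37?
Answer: -1/1970 ≈ -0.00050761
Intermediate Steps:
C(T, x) = -34 (C(T, x) = 3 - 1*37 = 3 - 37 = -34)
1/(-1936 + C(69, p)) = 1/(-1936 - 34) = 1/(-1970) = -1/1970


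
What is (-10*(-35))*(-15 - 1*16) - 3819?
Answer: -14669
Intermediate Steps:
(-10*(-35))*(-15 - 1*16) - 3819 = 350*(-15 - 16) - 3819 = 350*(-31) - 3819 = -10850 - 3819 = -14669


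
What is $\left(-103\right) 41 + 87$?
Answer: $-4136$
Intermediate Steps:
$\left(-103\right) 41 + 87 = -4223 + 87 = -4136$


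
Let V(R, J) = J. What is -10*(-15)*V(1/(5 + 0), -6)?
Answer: -900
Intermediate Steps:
-10*(-15)*V(1/(5 + 0), -6) = -10*(-15)*(-6) = -(-150)*(-6) = -1*900 = -900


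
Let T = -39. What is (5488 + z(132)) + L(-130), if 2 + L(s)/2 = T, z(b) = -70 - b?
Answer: 5204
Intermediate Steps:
L(s) = -82 (L(s) = -4 + 2*(-39) = -4 - 78 = -82)
(5488 + z(132)) + L(-130) = (5488 + (-70 - 1*132)) - 82 = (5488 + (-70 - 132)) - 82 = (5488 - 202) - 82 = 5286 - 82 = 5204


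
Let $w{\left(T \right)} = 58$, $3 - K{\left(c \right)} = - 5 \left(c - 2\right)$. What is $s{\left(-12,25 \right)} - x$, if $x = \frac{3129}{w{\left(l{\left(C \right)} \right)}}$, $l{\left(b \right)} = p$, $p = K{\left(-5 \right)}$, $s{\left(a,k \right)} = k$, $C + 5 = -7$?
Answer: $- \frac{1679}{58} \approx -28.948$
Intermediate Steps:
$C = -12$ ($C = -5 - 7 = -12$)
$K{\left(c \right)} = -7 + 5 c$ ($K{\left(c \right)} = 3 - - 5 \left(c - 2\right) = 3 - - 5 \left(-2 + c\right) = 3 - \left(10 - 5 c\right) = 3 + \left(-10 + 5 c\right) = -7 + 5 c$)
$p = -32$ ($p = -7 + 5 \left(-5\right) = -7 - 25 = -32$)
$l{\left(b \right)} = -32$
$x = \frac{3129}{58} \approx 53.948$
$s{\left(-12,25 \right)} - x = 25 - \frac{3129}{58} = - \frac{1679}{58}$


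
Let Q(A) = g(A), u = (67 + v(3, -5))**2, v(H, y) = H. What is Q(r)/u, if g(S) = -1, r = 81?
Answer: -1/4900 ≈ -0.00020408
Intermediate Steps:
u = 4900 (u = (67 + 3)**2 = 70**2 = 4900)
Q(A) = -1
Q(r)/u = -1/4900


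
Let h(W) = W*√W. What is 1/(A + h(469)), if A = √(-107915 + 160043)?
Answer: 1/(12*√362 + 469*√469) ≈ 9.6291e-5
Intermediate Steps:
A = 12*√362 (A = √52128 = 12*√362 ≈ 228.32)
h(W) = W^(3/2)
1/(A + h(469)) = 1/(12*√362 + 469^(3/2)) = 1/(12*√362 + 469*√469)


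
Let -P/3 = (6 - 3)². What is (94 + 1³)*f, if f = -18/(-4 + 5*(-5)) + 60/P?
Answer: -39710/261 ≈ -152.15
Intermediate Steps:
P = -27 (P = -3*(6 - 3)² = -3*3² = -3*9 = -27)
f = -418/261 (f = -18/(-4 + 5*(-5)) + 60/(-27) = -18/(-4 - 25) + 60*(-1/27) = -18/(-29) - 20/9 = -18*(-1/29) - 20/9 = 18/29 - 20/9 = -418/261 ≈ -1.6015)
(94 + 1³)*f = (94 + 1³)*(-418/261) = (94 + 1)*(-418/261) = 95*(-418/261) = -39710/261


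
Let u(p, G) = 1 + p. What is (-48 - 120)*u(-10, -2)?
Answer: 1512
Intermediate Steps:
(-48 - 120)*u(-10, -2) = (-48 - 120)*(1 - 10) = -168*(-9) = 1512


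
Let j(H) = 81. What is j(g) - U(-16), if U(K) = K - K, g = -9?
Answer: 81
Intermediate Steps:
U(K) = 0
j(g) - U(-16) = 81 - 1*0 = 81 + 0 = 81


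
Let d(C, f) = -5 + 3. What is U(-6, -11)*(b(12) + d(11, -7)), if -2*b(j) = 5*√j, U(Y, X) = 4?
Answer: -8 - 20*√3 ≈ -42.641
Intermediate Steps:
d(C, f) = -2
b(j) = -5*√j/2
U(-6, -11)*(b(12) + d(11, -7)) = 4*(-5*√3 - 2) = 4*(-2 - 5*√3) = -8 - 20*√3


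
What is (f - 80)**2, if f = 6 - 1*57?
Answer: 17161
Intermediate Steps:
f = -51 (f = 6 - 57 = -51)
(f - 80)**2 = (-51 - 80)**2 = (-131)**2 = 17161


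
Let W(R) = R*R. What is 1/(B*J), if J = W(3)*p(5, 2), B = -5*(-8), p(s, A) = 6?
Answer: 1/2160 ≈ 0.00046296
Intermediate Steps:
B = 40
W(R) = R**2
J = 54 (J = 3**2*6 = 9*6 = 54)
1/(B*J) = 1/(40*54) = 1/2160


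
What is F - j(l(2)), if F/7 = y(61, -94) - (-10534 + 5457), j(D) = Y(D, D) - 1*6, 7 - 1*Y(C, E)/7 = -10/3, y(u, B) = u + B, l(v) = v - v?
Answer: 105725/3 ≈ 35242.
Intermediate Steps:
l(v) = 0
y(u, B) = B + u
Y(C, E) = 217/3 (Y(C, E) = 49 - (-70)/3 = 49 - 7*(-10/3) = 49 + 70/3 = 217/3)
j(D) = 199/3 (j(D) = 217/3 - 1*6 = 217/3 - 6 = 199/3)
F = 35308 (F = 7*((-94 + 61) - (-10534 + 5457)) = 7*(-33 - 1*(-5077)) = 7*(-33 + 5077) = 7*5044 = 35308)
F - j(l(2)) = 35308 - 1*199/3 = 35308 - 199/3 = 105725/3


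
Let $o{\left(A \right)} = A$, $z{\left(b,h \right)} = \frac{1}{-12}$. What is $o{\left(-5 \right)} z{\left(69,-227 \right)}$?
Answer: $\frac{5}{12} \approx 0.41667$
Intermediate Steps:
$z{\left(b,h \right)} = - \frac{1}{12}$
$o{\left(-5 \right)} z{\left(69,-227 \right)} = \left(-5\right) \left(- \frac{1}{12}\right) = \frac{5}{12}$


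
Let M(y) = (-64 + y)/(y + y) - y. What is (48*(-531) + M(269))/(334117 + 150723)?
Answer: -13857061/260843920 ≈ -0.053124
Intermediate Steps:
M(y) = -y + (-64 + y)/(2*y) (M(y) = (-64 + y)/((2*y)) - y = (-64 + y)*(1/(2*y)) - y = (-64 + y)/(2*y) - y = -y + (-64 + y)/(2*y))
(48*(-531) + M(269))/(334117 + 150723) = (48*(-531) + (1/2 - 1*269 - 32/269))/(334117 + 150723) = (-25488 + (1/2 - 269 - 32*1/269))/484840 = (-25488 + (1/2 - 269 - 32/269))*(1/484840) = (-25488 - 144517/538)*(1/484840) = -13857061/538*1/484840 = -13857061/260843920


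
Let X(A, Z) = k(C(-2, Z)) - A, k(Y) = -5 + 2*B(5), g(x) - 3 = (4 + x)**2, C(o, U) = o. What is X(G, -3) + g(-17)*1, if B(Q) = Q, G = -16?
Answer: 193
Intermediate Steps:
g(x) = 3 + (4 + x)**2
k(Y) = 5 (k(Y) = -5 + 2*5 = -5 + 10 = 5)
X(A, Z) = 5 - A
X(G, -3) + g(-17)*1 = (5 - 1*(-16)) + (3 + (4 - 17)**2)*1 = (5 + 16) + (3 + (-13)**2)*1 = 21 + (3 + 169)*1 = 21 + 172*1 = 21 + 172 = 193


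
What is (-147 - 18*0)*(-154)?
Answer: 22638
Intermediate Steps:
(-147 - 18*0)*(-154) = (-147 + 0)*(-154) = -147*(-154) = 22638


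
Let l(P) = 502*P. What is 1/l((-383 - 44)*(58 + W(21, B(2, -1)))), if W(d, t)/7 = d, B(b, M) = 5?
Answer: -1/43942570 ≈ -2.2757e-8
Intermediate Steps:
W(d, t) = 7*d
1/l((-383 - 44)*(58 + W(21, B(2, -1)))) = 1/(502*((-383 - 44)*(58 + 7*21))) = 1/(502*(-427*(58 + 147))) = 1/(502*(-427*205)) = 1/(502*(-87535)) = 1/(-43942570) = -1/43942570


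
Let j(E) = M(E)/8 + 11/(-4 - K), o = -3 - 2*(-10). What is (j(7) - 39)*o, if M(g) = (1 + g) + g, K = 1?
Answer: -26741/40 ≈ -668.53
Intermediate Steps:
o = 17 (o = -3 + 20 = 17)
M(g) = 1 + 2*g
j(E) = -83/40 + E/4 (j(E) = (1 + 2*E)/8 + 11/(-4 - 1*1) = (1 + 2*E)*(⅛) + 11/(-4 - 1) = (⅛ + E/4) + 11/(-5) = (⅛ + E/4) + 11*(-⅕) = (⅛ + E/4) - 11/5 = -83/40 + E/4)
(j(7) - 39)*o = ((-83/40 + (¼)*7) - 39)*17 = ((-83/40 + 7/4) - 39)*17 = (-13/40 - 39)*17 = -1573/40*17 = -26741/40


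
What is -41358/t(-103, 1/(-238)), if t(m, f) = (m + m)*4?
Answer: 20679/412 ≈ 50.192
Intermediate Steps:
t(m, f) = 8*m (t(m, f) = (2*m)*4 = 8*m)
-41358/t(-103, 1/(-238)) = -41358/(8*(-103)) = -41358/(-824) = -41358*(-1/824) = 20679/412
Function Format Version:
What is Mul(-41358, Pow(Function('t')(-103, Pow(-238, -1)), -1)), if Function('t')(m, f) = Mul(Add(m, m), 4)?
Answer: Rational(20679, 412) ≈ 50.192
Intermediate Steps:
Function('t')(m, f) = Mul(8, m) (Function('t')(m, f) = Mul(Mul(2, m), 4) = Mul(8, m))
Mul(-41358, Pow(Function('t')(-103, Pow(-238, -1)), -1)) = Mul(-41358, Pow(Mul(8, -103), -1)) = Mul(-41358, Pow(-824, -1)) = Mul(-41358, Rational(-1, 824)) = Rational(20679, 412)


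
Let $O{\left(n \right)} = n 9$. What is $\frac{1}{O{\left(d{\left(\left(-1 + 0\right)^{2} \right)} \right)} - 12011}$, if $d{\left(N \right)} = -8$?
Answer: $- \frac{1}{12083} \approx -8.2761 \cdot 10^{-5}$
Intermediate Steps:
$O{\left(n \right)} = 9 n$
$\frac{1}{O{\left(d{\left(\left(-1 + 0\right)^{2} \right)} \right)} - 12011} = \frac{1}{9 \left(-8\right) - 12011} = \frac{1}{-72 - 12011} = \frac{1}{-12083} = - \frac{1}{12083}$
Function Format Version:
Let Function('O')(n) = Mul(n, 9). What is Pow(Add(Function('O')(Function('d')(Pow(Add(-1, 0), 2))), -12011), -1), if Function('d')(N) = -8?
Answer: Rational(-1, 12083) ≈ -8.2761e-5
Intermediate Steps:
Function('O')(n) = Mul(9, n)
Pow(Add(Function('O')(Function('d')(Pow(Add(-1, 0), 2))), -12011), -1) = Pow(Add(Mul(9, -8), -12011), -1) = Pow(Add(-72, -12011), -1) = Pow(-12083, -1) = Rational(-1, 12083)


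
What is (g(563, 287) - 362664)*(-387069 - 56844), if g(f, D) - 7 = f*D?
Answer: 89260250388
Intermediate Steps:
g(f, D) = 7 + D*f (g(f, D) = 7 + f*D = 7 + D*f)
(g(563, 287) - 362664)*(-387069 - 56844) = ((7 + 287*563) - 362664)*(-387069 - 56844) = ((7 + 161581) - 362664)*(-443913) = (161588 - 362664)*(-443913) = -201076*(-443913) = 89260250388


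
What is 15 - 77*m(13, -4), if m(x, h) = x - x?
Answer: 15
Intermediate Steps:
m(x, h) = 0
15 - 77*m(13, -4) = 15 - 77*0 = 15 + 0 = 15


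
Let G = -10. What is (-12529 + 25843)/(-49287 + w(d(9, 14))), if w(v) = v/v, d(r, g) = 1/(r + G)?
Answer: -6657/24643 ≈ -0.27014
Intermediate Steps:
d(r, g) = 1/(-10 + r) (d(r, g) = 1/(r - 10) = 1/(-10 + r))
w(v) = 1
(-12529 + 25843)/(-49287 + w(d(9, 14))) = (-12529 + 25843)/(-49287 + 1) = 13314/(-49286) = 13314*(-1/49286) = -6657/24643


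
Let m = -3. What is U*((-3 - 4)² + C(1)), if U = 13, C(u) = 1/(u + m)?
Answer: 1261/2 ≈ 630.50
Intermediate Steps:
C(u) = 1/(-3 + u) (C(u) = 1/(u - 3) = 1/(-3 + u))
U*((-3 - 4)² + C(1)) = 13*((-3 - 4)² + 1/(-3 + 1)) = 13*((-7)² + 1/(-2)) = 13*(49 - ½) = 13*(97/2) = 1261/2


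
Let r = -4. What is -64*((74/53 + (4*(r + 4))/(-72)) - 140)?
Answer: 470144/53 ≈ 8870.6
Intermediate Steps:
-64*((74/53 + (4*(r + 4))/(-72)) - 140) = -64*((74/53 + (4*(-4 + 4))/(-72)) - 140) = -64*((74*(1/53) + (4*0)*(-1/72)) - 140) = -64*((74/53 + 0*(-1/72)) - 140) = -64*((74/53 + 0) - 140) = -64*(74/53 - 140) = -64*(-7346/53) = 470144/53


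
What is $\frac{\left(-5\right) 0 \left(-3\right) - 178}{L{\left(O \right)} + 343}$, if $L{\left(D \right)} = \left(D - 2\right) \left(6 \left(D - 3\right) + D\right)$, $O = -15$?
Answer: $- \frac{89}{1217} \approx -0.073131$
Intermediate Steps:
$L{\left(D \right)} = \left(-18 + 7 D\right) \left(-2 + D\right)$ ($L{\left(D \right)} = \left(D - 2\right) \left(6 \left(-3 + D\right) + D\right) = \left(-2 + D\right) \left(\left(-18 + 6 D\right) + D\right) = \left(-2 + D\right) \left(-18 + 7 D\right) = \left(-18 + 7 D\right) \left(-2 + D\right)$)
$\frac{\left(-5\right) 0 \left(-3\right) - 178}{L{\left(O \right)} + 343} = \frac{\left(-5\right) 0 \left(-3\right) - 178}{\left(36 - -480 + 7 \left(-15\right)^{2}\right) + 343} = \frac{0 \left(-3\right) - 178}{\left(36 + 480 + 7 \cdot 225\right) + 343} = \frac{0 - 178}{\left(36 + 480 + 1575\right) + 343} = - \frac{178}{2091 + 343} = - \frac{178}{2434} = \left(-178\right) \frac{1}{2434} = - \frac{89}{1217}$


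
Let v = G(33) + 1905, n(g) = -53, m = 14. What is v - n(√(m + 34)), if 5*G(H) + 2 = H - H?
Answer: 9788/5 ≈ 1957.6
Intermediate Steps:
G(H) = -⅖ (G(H) = -⅖ + (H - H)/5 = -⅖ + (⅕)*0 = -⅖ + 0 = -⅖)
v = 9523/5 (v = -⅖ + 1905 = 9523/5 ≈ 1904.6)
v - n(√(m + 34)) = 9523/5 - 1*(-53) = 9523/5 + 53 = 9788/5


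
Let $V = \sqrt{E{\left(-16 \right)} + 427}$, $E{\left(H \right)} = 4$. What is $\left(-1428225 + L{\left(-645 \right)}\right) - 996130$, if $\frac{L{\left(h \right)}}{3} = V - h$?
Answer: $-2422420 + 3 \sqrt{431} \approx -2.4224 \cdot 10^{6}$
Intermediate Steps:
$V = \sqrt{431}$ ($V = \sqrt{4 + 427} = \sqrt{431} \approx 20.761$)
$L{\left(h \right)} = - 3 h + 3 \sqrt{431}$ ($L{\left(h \right)} = 3 \left(\sqrt{431} - h\right) = - 3 h + 3 \sqrt{431}$)
$\left(-1428225 + L{\left(-645 \right)}\right) - 996130 = \left(-1428225 + \left(\left(-3\right) \left(-645\right) + 3 \sqrt{431}\right)\right) - 996130 = \left(-1428225 + \left(1935 + 3 \sqrt{431}\right)\right) - 996130 = \left(-1426290 + 3 \sqrt{431}\right) - 996130 = -2422420 + 3 \sqrt{431}$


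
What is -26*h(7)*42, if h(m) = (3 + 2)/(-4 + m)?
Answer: -1820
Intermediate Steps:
h(m) = 5/(-4 + m)
-26*h(7)*42 = -130/(-4 + 7)*42 = -130/3*42 = -1820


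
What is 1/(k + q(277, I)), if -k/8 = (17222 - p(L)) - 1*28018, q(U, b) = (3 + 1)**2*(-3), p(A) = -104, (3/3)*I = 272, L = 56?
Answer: 1/85488 ≈ 1.1698e-5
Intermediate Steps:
I = 272
q(U, b) = -48 (q(U, b) = 4**2*(-3) = 16*(-3) = -48)
k = 85536 (k = -8*((17222 - 1*(-104)) - 1*28018) = -8*((17222 + 104) - 28018) = -8*(17326 - 28018) = -8*(-10692) = 85536)
1/(k + q(277, I)) = 1/(85536 - 48) = 1/85488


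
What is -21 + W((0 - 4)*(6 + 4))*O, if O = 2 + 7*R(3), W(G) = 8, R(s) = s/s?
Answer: 51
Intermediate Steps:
R(s) = 1
O = 9 (O = 2 + 7*1 = 2 + 7 = 9)
-21 + W((0 - 4)*(6 + 4))*O = -21 + 8*9 = -21 + 72 = 51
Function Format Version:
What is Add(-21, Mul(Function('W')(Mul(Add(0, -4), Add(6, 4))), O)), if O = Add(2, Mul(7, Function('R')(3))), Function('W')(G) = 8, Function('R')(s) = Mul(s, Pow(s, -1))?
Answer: 51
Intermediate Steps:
Function('R')(s) = 1
O = 9 (O = Add(2, Mul(7, 1)) = Add(2, 7) = 9)
Add(-21, Mul(Function('W')(Mul(Add(0, -4), Add(6, 4))), O)) = Add(-21, Mul(8, 9)) = Add(-21, 72) = 51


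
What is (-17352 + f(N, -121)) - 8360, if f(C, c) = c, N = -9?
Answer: -25833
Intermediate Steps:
(-17352 + f(N, -121)) - 8360 = (-17352 - 121) - 8360 = -17473 - 8360 = -25833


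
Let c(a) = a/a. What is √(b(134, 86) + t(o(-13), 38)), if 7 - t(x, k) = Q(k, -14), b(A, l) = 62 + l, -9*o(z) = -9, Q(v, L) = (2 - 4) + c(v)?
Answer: 2*√39 ≈ 12.490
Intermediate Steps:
c(a) = 1
Q(v, L) = -1 (Q(v, L) = (2 - 4) + 1 = -2 + 1 = -1)
o(z) = 1 (o(z) = -⅑*(-9) = 1)
t(x, k) = 8 (t(x, k) = 7 - 1*(-1) = 7 + 1 = 8)
√(b(134, 86) + t(o(-13), 38)) = √((62 + 86) + 8) = √(148 + 8) = √156 = 2*√39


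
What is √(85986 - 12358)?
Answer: 2*√18407 ≈ 271.34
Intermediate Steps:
√(85986 - 12358) = √73628 = 2*√18407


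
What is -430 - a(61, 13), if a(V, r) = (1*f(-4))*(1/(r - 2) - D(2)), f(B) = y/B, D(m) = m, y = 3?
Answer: -18983/44 ≈ -431.43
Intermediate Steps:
f(B) = 3/B
a(V, r) = 3/2 - 3/(4*(-2 + r)) (a(V, r) = (1*(3/(-4)))*(1/(r - 2) - 1*2) = (1*(3*(-¼)))*(1/(-2 + r) - 2) = (1*(-¾))*(-2 + 1/(-2 + r)) = -3*(-2 + 1/(-2 + r))/4 = 3/2 - 3/(4*(-2 + r)))
-430 - a(61, 13) = -430 - 3*(-5 + 2*13)/(4*(-2 + 13)) = -430 - 3*(-5 + 26)/(4*11) = -430 - 3*21/(4*11) = -430 - 1*63/44 = -430 - 63/44 = -18983/44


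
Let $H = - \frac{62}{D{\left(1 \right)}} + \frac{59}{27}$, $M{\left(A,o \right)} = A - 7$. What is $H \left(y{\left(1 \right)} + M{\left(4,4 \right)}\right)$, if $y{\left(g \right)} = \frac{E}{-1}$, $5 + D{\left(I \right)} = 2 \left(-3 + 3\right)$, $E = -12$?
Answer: $\frac{1969}{15} \approx 131.27$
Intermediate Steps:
$D{\left(I \right)} = -5$ ($D{\left(I \right)} = -5 + 2 \left(-3 + 3\right) = -5 + 2 \cdot 0 = -5 + 0 = -5$)
$M{\left(A,o \right)} = -7 + A$ ($M{\left(A,o \right)} = A - 7 = -7 + A$)
$y{\left(g \right)} = 12$ ($y{\left(g \right)} = - \frac{12}{-1} = \left(-12\right) \left(-1\right) = 12$)
$H = \frac{1969}{135}$ ($H = - \frac{62}{-5} + \frac{59}{27} = \left(-62\right) \left(- \frac{1}{5}\right) + 59 \cdot \frac{1}{27} = \frac{62}{5} + \frac{59}{27} = \frac{1969}{135} \approx 14.585$)
$H \left(y{\left(1 \right)} + M{\left(4,4 \right)}\right) = \frac{1969 \left(12 + \left(-7 + 4\right)\right)}{135} = \frac{1969 \left(12 - 3\right)}{135} = \frac{1969}{135} \cdot 9 = \frac{1969}{15}$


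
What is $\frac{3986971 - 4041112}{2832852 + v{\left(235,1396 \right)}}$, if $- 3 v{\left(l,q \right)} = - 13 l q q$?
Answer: $- \frac{162423}{5962131436} \approx -2.7242 \cdot 10^{-5}$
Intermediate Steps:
$v{\left(l,q \right)} = \frac{13 l q^{2}}{3}$ ($v{\left(l,q \right)} = - \frac{- 13 l q q}{3} = - \frac{\left(-13\right) l q^{2}}{3} = \frac{13 l q^{2}}{3}$)
$\frac{3986971 - 4041112}{2832852 + v{\left(235,1396 \right)}} = \frac{3986971 - 4041112}{2832852 + \frac{13}{3} \cdot 235 \cdot 1396^{2}} = - \frac{54141}{2832852 + \frac{13}{3} \cdot 235 \cdot 1948816} = - \frac{54141}{2832852 + \frac{5953632880}{3}} = - \frac{54141}{\frac{5962131436}{3}} = \left(-54141\right) \frac{3}{5962131436} = - \frac{162423}{5962131436}$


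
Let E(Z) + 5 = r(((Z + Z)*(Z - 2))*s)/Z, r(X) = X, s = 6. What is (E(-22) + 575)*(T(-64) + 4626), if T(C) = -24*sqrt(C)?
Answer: 1304532 - 54144*I ≈ 1.3045e+6 - 54144.0*I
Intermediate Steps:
E(Z) = -29 + 12*Z (E(Z) = -5 + (((Z + Z)*(Z - 2))*6)/Z = -5 + (((2*Z)*(-2 + Z))*6)/Z = -5 + ((2*Z*(-2 + Z))*6)/Z = -5 + (12*Z*(-2 + Z))/Z = -5 + (-24 + 12*Z) = -29 + 12*Z)
(E(-22) + 575)*(T(-64) + 4626) = ((-29 + 12*(-22)) + 575)*(-192*I + 4626) = ((-29 - 264) + 575)*(-192*I + 4626) = (-293 + 575)*(-192*I + 4626) = 282*(4626 - 192*I) = 1304532 - 54144*I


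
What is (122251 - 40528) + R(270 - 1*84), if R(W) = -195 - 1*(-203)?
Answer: 81731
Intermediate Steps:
R(W) = 8 (R(W) = -195 + 203 = 8)
(122251 - 40528) + R(270 - 1*84) = (122251 - 40528) + 8 = 81723 + 8 = 81731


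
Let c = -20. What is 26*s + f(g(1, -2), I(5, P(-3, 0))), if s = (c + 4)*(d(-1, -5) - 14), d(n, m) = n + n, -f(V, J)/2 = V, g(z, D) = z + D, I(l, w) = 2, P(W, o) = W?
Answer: 6658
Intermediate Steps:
g(z, D) = D + z
f(V, J) = -2*V
d(n, m) = 2*n
s = 256 (s = (-20 + 4)*(2*(-1) - 14) = -16*(-2 - 14) = -16*(-16) = 256)
26*s + f(g(1, -2), I(5, P(-3, 0))) = 26*256 - 2*(-2 + 1) = 6656 - 2*(-1) = 6656 + 2 = 6658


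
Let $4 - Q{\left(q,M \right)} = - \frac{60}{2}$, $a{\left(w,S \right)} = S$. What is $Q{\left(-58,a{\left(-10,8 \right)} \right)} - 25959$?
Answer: $-25925$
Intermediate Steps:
$Q{\left(q,M \right)} = 34$ ($Q{\left(q,M \right)} = 4 - - \frac{60}{2} = 4 - \left(-60\right) \frac{1}{2} = 4 - -30 = 4 + 30 = 34$)
$Q{\left(-58,a{\left(-10,8 \right)} \right)} - 25959 = 34 - 25959 = -25925$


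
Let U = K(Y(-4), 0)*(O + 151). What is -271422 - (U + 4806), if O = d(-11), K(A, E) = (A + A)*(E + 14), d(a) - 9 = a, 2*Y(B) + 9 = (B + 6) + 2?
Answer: -265798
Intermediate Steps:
Y(B) = -½ + B/2 (Y(B) = -9/2 + ((B + 6) + 2)/2 = -9/2 + ((6 + B) + 2)/2 = -9/2 + (8 + B)/2 = -9/2 + (4 + B/2) = -½ + B/2)
d(a) = 9 + a
K(A, E) = 2*A*(14 + E) (K(A, E) = (2*A)*(14 + E) = 2*A*(14 + E))
O = -2 (O = 9 - 11 = -2)
U = -10430 (U = (2*(-½ + (½)*(-4))*(14 + 0))*(-2 + 151) = (2*(-½ - 2)*14)*149 = (2*(-5/2)*14)*149 = -70*149 = -10430)
-271422 - (U + 4806) = -271422 - (-10430 + 4806) = -271422 - 1*(-5624) = -271422 + 5624 = -265798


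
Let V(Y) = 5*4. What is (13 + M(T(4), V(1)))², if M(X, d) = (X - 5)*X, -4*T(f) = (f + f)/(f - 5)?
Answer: 49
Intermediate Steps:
V(Y) = 20
T(f) = -f/(2*(-5 + f)) (T(f) = -(f + f)/(4*(f - 5)) = -2*f/(4*(-5 + f)) = -f/(2*(-5 + f)))
M(X, d) = X*(-5 + X) (M(X, d) = (-5 + X)*X = X*(-5 + X))
(13 + M(T(4), V(1)))² = (13 + (-1*4/(-10 + 2*4))*(-5 - 1*4/(-10 + 2*4)))² = (13 + (-1*4/(-10 + 8))*(-5 - 1*4/(-10 + 8)))² = (13 + (-1*4/(-2))*(-5 - 1*4/(-2)))² = (13 + (-1*4*(-½))*(-5 - 1*4*(-½)))² = (13 + 2*(-5 + 2))² = (13 + 2*(-3))² = (13 - 6)² = 7² = 49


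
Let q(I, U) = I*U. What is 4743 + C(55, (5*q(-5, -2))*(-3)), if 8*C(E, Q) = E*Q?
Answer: 14847/4 ≈ 3711.8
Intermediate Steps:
C(E, Q) = E*Q/8 (C(E, Q) = (E*Q)/8 = E*Q/8)
4743 + C(55, (5*q(-5, -2))*(-3)) = 4743 + (1/8)*55*((5*(-5*(-2)))*(-3)) = 4743 + (1/8)*55*((5*10)*(-3)) = 4743 + (1/8)*55*(50*(-3)) = 4743 + (1/8)*55*(-150) = 4743 - 4125/4 = 14847/4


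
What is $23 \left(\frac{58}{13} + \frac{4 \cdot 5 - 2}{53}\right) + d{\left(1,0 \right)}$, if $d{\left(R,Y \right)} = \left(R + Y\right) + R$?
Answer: $\frac{77462}{689} \approx 112.43$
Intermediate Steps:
$d{\left(R,Y \right)} = Y + 2 R$
$23 \left(\frac{58}{13} + \frac{4 \cdot 5 - 2}{53}\right) + d{\left(1,0 \right)} = 23 \left(\frac{58}{13} + \frac{4 \cdot 5 - 2}{53}\right) + \left(0 + 2 \cdot 1\right) = 23 \left(58 \cdot \frac{1}{13} + \left(20 - 2\right) \frac{1}{53}\right) + \left(0 + 2\right) = 23 \left(\frac{58}{13} + 18 \cdot \frac{1}{53}\right) + 2 = 23 \left(\frac{58}{13} + \frac{18}{53}\right) + 2 = 23 \cdot \frac{3308}{689} + 2 = \frac{76084}{689} + 2 = \frac{77462}{689}$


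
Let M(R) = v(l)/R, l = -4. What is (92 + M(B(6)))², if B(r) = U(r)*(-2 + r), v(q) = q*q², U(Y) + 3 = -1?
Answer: 9216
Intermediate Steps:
U(Y) = -4 (U(Y) = -3 - 1 = -4)
v(q) = q³
B(r) = 8 - 4*r (B(r) = -4*(-2 + r) = 8 - 4*r)
M(R) = -64/R (M(R) = (-4)³/R = -64/R)
(92 + M(B(6)))² = (92 - 64/(8 - 4*6))² = (92 - 64/(8 - 24))² = (92 - 64/(-16))² = (92 - 64*(-1/16))² = (92 + 4)² = 96² = 9216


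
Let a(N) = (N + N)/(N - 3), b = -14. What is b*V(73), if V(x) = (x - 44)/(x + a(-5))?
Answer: -1624/297 ≈ -5.4680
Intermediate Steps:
a(N) = 2*N/(-3 + N) (a(N) = (2*N)/(-3 + N) = 2*N/(-3 + N))
V(x) = (-44 + x)/(5/4 + x) (V(x) = (x - 44)/(x + 2*(-5)/(-3 - 5)) = (-44 + x)/(x + 2*(-5)/(-8)) = (-44 + x)/(x + 2*(-5)*(-1/8)) = (-44 + x)/(x + 5/4) = (-44 + x)/(5/4 + x))
b*V(73) = -56*(-44 + 73)/(5 + 4*73) = -56*29/(5 + 292) = -56*29/297 = -14*116/297 = -1624/297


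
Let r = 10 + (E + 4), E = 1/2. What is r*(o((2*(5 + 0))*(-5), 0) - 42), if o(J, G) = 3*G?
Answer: -609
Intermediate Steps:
E = ½ ≈ 0.50000
r = 29/2 (r = 10 + (½ + 4) = 10 + 9/2 = 29/2 ≈ 14.500)
r*(o((2*(5 + 0))*(-5), 0) - 42) = 29*(3*0 - 42)/2 = 29*(0 - 42)/2 = (29/2)*(-42) = -609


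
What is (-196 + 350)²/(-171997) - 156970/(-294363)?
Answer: 2859608026/7232793273 ≈ 0.39537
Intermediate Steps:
(-196 + 350)²/(-171997) - 156970/(-294363) = 154²*(-1/171997) - 156970*(-1/294363) = 23716*(-1/171997) + 156970/294363 = -3388/24571 + 156970/294363 = 2859608026/7232793273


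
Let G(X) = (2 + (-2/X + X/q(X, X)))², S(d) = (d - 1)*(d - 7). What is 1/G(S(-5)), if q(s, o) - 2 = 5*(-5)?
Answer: 685584/919681 ≈ 0.74546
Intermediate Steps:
S(d) = (-1 + d)*(-7 + d)
q(s, o) = -23 (q(s, o) = 2 + 5*(-5) = 2 - 25 = -23)
G(X) = (2 - 2/X - X/23)² (G(X) = (2 + (-2/X + X/(-23)))² = (2 + (-2/X + X*(-1/23)))² = (2 + (-2/X - X/23))² = (2 - 2/X - X/23)²)
1/G(S(-5)) = 1/((46 + (7 + (-5)² - 8*(-5))² - 46*(7 + (-5)² - 8*(-5)))²/(529*(7 + (-5)² - 8*(-5))²)) = 1/((46 + (7 + 25 + 40)² - 46*(7 + 25 + 40))²/(529*(7 + 25 + 40)²)) = 1/((1/529)*(46 + 72² - 46*72)²/72²) = 1/((1/529)*(1/5184)*(46 + 5184 - 3312)²) = 1/((1/529)*(1/5184)*1918²) = 1/((1/529)*(1/5184)*3678724) = 1/(919681/685584) = 685584/919681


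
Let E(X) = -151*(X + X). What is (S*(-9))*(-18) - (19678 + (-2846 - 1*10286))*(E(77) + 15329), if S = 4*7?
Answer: 51881586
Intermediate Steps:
S = 28
E(X) = -302*X
(S*(-9))*(-18) - (19678 + (-2846 - 1*10286))*(E(77) + 15329) = (28*(-9))*(-18) - (19678 + (-2846 - 1*10286))*(-302*77 + 15329) = -252*(-18) - (19678 + (-2846 - 10286))*(-23254 + 15329) = 4536 - (19678 - 13132)*(-7925) = 4536 - 6546*(-7925) = 4536 - 1*(-51877050) = 4536 + 51877050 = 51881586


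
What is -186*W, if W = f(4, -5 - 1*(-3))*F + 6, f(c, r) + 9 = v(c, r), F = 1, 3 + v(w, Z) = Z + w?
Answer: 744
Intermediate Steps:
v(w, Z) = -3 + Z + w (v(w, Z) = -3 + (Z + w) = -3 + Z + w)
f(c, r) = -12 + c + r (f(c, r) = -9 + (-3 + r + c) = -9 + (-3 + c + r) = -12 + c + r)
W = -4 (W = (-12 + 4 + (-5 - 1*(-3)))*1 + 6 = (-12 + 4 + (-5 + 3))*1 + 6 = (-12 + 4 - 2)*1 + 6 = -10*1 + 6 = -10 + 6 = -4)
-186*W = -186*(-4) = 744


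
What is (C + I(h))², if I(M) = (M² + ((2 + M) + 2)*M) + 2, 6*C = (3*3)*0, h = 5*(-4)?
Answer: 521284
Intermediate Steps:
h = -20
C = 0 (C = ((3*3)*0)/6 = (9*0)/6 = (⅙)*0 = 0)
I(M) = 2 + M² + M*(4 + M) (I(M) = (M² + (4 + M)*M) + 2 = (M² + M*(4 + M)) + 2 = 2 + M² + M*(4 + M))
(C + I(h))² = (0 + (2 + 2*(-20)² + 4*(-20)))² = (0 + (2 + 2*400 - 80))² = (0 + (2 + 800 - 80))² = (0 + 722)² = 722² = 521284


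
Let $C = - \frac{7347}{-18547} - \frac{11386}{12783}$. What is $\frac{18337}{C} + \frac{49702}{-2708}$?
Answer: $- \frac{5889363347313989}{158769283114} \approx -37094.0$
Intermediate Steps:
$C = - \frac{117259441}{237086301}$ ($C = \left(-7347\right) \left(- \frac{1}{18547}\right) - \frac{11386}{12783} = \frac{7347}{18547} - \frac{11386}{12783} = - \frac{117259441}{237086301} \approx -0.49459$)
$\frac{18337}{C} + \frac{49702}{-2708} = \frac{18337}{- \frac{117259441}{237086301}} + \frac{49702}{-2708} = 18337 \left(- \frac{237086301}{117259441}\right) + 49702 \left(- \frac{1}{2708}\right) = - \frac{4347451501437}{117259441} - \frac{24851}{1354} = - \frac{5889363347313989}{158769283114}$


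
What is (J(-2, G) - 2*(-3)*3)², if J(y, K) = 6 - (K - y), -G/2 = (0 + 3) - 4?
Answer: 400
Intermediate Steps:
G = 2 (G = -2*((0 + 3) - 4) = -2*(3 - 4) = -2*(-1) = 2)
J(y, K) = 6 + y - K (J(y, K) = 6 + (y - K) = 6 + y - K)
(J(-2, G) - 2*(-3)*3)² = ((6 - 2 - 1*2) - 2*(-3)*3)² = ((6 - 2 - 2) + 6*3)² = (2 + 18)² = 20² = 400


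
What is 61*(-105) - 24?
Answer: -6429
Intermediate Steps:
61*(-105) - 24 = -6405 - 24 = -6429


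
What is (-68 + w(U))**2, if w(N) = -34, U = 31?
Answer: 10404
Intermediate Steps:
(-68 + w(U))**2 = (-68 - 34)**2 = (-102)**2 = 10404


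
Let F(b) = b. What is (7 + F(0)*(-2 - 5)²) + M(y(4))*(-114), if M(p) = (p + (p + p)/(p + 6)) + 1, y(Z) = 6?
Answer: -905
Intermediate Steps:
M(p) = 1 + p + 2*p/(6 + p) (M(p) = (p + (2*p)/(6 + p)) + 1 = (p + 2*p/(6 + p)) + 1 = 1 + p + 2*p/(6 + p))
(7 + F(0)*(-2 - 5)²) + M(y(4))*(-114) = (7 + 0*(-2 - 5)²) + ((6 + 6² + 9*6)/(6 + 6))*(-114) = (7 + 0*(-7)²) + ((6 + 36 + 54)/12)*(-114) = (7 + 0*49) + ((1/12)*96)*(-114) = (7 + 0) + 8*(-114) = 7 - 912 = -905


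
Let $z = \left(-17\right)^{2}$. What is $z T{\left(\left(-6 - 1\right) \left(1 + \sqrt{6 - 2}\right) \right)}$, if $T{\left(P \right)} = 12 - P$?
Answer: $9537$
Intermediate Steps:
$z = 289$
$z T{\left(\left(-6 - 1\right) \left(1 + \sqrt{6 - 2}\right) \right)} = 289 \left(12 - \left(-6 - 1\right) \left(1 + \sqrt{6 - 2}\right)\right) = 289 \left(12 - - 7 \left(1 + \sqrt{4}\right)\right) = 289 \left(12 - - 7 \left(1 + 2\right)\right) = 289 \left(12 - \left(-7\right) 3\right) = 289 \left(12 - -21\right) = 289 \left(12 + 21\right) = 289 \cdot 33 = 9537$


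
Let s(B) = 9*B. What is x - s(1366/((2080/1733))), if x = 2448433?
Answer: 2535717569/1040 ≈ 2.4382e+6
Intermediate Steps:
x - s(1366/((2080/1733))) = 2448433 - 9*1366/((2080/1733)) = 2448433 - 9*1366/((2080*(1/1733))) = 2448433 - 9*1366/(2080/1733) = 2448433 - 9*1366*(1733/2080) = 2448433 - 9*1183639/1040 = 2448433 - 1*10652751/1040 = 2448433 - 10652751/1040 = 2535717569/1040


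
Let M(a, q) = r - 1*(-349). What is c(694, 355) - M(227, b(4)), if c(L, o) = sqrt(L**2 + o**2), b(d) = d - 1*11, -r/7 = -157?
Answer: -1448 + sqrt(607661) ≈ -668.47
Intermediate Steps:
r = 1099 (r = -7*(-157) = 1099)
b(d) = -11 + d (b(d) = d - 11 = -11 + d)
M(a, q) = 1448 (M(a, q) = 1099 - 1*(-349) = 1099 + 349 = 1448)
c(694, 355) - M(227, b(4)) = sqrt(694**2 + 355**2) - 1*1448 = sqrt(481636 + 126025) - 1448 = sqrt(607661) - 1448 = -1448 + sqrt(607661)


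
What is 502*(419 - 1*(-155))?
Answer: 288148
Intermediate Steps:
502*(419 - 1*(-155)) = 502*(419 + 155) = 502*574 = 288148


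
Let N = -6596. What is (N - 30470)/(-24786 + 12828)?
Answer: 18533/5979 ≈ 3.0997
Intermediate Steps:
(N - 30470)/(-24786 + 12828) = (-6596 - 30470)/(-24786 + 12828) = -37066/(-11958) = -37066*(-1/11958) = 18533/5979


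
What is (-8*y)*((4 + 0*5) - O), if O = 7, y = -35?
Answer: -840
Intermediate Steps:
(-8*y)*((4 + 0*5) - O) = (-8*(-35))*((4 + 0*5) - 1*7) = 280*((4 + 0) - 7) = 280*(4 - 7) = 280*(-3) = -840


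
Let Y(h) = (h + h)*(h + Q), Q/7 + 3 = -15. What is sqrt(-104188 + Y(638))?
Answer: 2*sqrt(137281) ≈ 741.03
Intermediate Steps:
Q = -126 (Q = -21 + 7*(-15) = -21 - 105 = -126)
Y(h) = 2*h*(-126 + h) (Y(h) = (h + h)*(h - 126) = (2*h)*(-126 + h) = 2*h*(-126 + h))
sqrt(-104188 + Y(638)) = sqrt(-104188 + 2*638*(-126 + 638)) = sqrt(-104188 + 2*638*512) = sqrt(-104188 + 653312) = sqrt(549124) = 2*sqrt(137281)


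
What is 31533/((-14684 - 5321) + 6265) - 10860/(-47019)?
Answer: -148159303/71782340 ≈ -2.0640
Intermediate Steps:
31533/((-14684 - 5321) + 6265) - 10860/(-47019) = 31533/(-20005 + 6265) - 10860*(-1/47019) = 31533/(-13740) + 3620/15673 = 31533*(-1/13740) + 3620/15673 = -10511/4580 + 3620/15673 = -148159303/71782340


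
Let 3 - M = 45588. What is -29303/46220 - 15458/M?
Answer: -124261699/421387740 ≈ -0.29489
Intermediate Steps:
M = -45585 (M = 3 - 1*45588 = 3 - 45588 = -45585)
-29303/46220 - 15458/M = -29303/46220 - 15458/(-45585) = -29303*1/46220 - 15458*(-1/45585) = -29303/46220 + 15458/45585 = -124261699/421387740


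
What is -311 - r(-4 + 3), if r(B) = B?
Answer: -310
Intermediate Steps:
-311 - r(-4 + 3) = -311 - (-4 + 3) = -311 - 1*(-1) = -311 + 1 = -310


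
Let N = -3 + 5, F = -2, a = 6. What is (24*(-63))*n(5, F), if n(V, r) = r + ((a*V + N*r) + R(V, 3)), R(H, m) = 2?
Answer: -39312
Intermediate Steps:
N = 2
n(V, r) = 2 + 3*r + 6*V (n(V, r) = r + ((6*V + 2*r) + 2) = r + ((2*r + 6*V) + 2) = r + (2 + 2*r + 6*V) = 2 + 3*r + 6*V)
(24*(-63))*n(5, F) = (24*(-63))*(2 + 3*(-2) + 6*5) = -1512*(2 - 6 + 30) = -1512*26 = -39312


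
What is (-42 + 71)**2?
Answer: 841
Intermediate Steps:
(-42 + 71)**2 = 29**2 = 841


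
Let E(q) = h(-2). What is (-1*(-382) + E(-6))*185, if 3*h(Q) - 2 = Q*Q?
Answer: 71040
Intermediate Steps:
h(Q) = ⅔ + Q²/3 (h(Q) = ⅔ + (Q*Q)/3 = ⅔ + Q²/3)
E(q) = 2 (E(q) = ⅔ + (⅓)*(-2)² = ⅔ + (⅓)*4 = ⅔ + 4/3 = 2)
(-1*(-382) + E(-6))*185 = (-1*(-382) + 2)*185 = (382 + 2)*185 = 384*185 = 71040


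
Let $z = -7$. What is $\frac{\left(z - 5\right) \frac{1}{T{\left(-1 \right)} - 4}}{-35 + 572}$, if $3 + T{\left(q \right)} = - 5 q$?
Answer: $\frac{2}{179} \approx 0.011173$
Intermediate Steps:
$T{\left(q \right)} = -3 - 5 q$
$\frac{\left(z - 5\right) \frac{1}{T{\left(-1 \right)} - 4}}{-35 + 572} = \frac{\left(-7 - 5\right) \frac{1}{\left(-3 - -5\right) - 4}}{-35 + 572} = \frac{\left(-12\right) \frac{1}{\left(-3 + 5\right) - 4}}{537} = \frac{\left(-12\right) \frac{1}{2 - 4}}{537} = \frac{\left(-12\right) \frac{1}{-2}}{537} = \frac{\left(-12\right) \left(- \frac{1}{2}\right)}{537} = \frac{1}{537} \cdot 6 = \frac{2}{179}$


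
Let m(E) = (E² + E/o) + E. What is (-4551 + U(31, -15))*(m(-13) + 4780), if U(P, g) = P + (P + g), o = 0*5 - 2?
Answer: -22261020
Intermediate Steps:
o = -2 (o = 0 - 2 = -2)
U(P, g) = g + 2*P
m(E) = E² + E/2 (m(E) = (E² + E/(-2)) + E = (E² - E/2) + E = E² + E/2)
(-4551 + U(31, -15))*(m(-13) + 4780) = (-4551 + (-15 + 2*31))*(-13*(½ - 13) + 4780) = (-4551 + (-15 + 62))*(-13*(-25/2) + 4780) = (-4551 + 47)*(325/2 + 4780) = -4504*9885/2 = -22261020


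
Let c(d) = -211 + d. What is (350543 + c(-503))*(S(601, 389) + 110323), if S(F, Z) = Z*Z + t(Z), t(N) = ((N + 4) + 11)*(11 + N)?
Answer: 148063025276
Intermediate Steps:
t(N) = (11 + N)*(15 + N) (t(N) = ((4 + N) + 11)*(11 + N) = (15 + N)*(11 + N) = (11 + N)*(15 + N))
S(F, Z) = 165 + 2*Z² + 26*Z (S(F, Z) = Z*Z + (165 + Z² + 26*Z) = Z² + (165 + Z² + 26*Z) = 165 + 2*Z² + 26*Z)
(350543 + c(-503))*(S(601, 389) + 110323) = (350543 + (-211 - 503))*((165 + 2*389² + 26*389) + 110323) = (350543 - 714)*((165 + 2*151321 + 10114) + 110323) = 349829*((165 + 302642 + 10114) + 110323) = 349829*(312921 + 110323) = 349829*423244 = 148063025276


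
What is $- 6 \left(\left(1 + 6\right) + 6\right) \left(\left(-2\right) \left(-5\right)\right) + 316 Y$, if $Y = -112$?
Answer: $-36172$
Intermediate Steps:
$- 6 \left(\left(1 + 6\right) + 6\right) \left(\left(-2\right) \left(-5\right)\right) + 316 Y = - 6 \left(\left(1 + 6\right) + 6\right) \left(\left(-2\right) \left(-5\right)\right) + 316 \left(-112\right) = - 6 \left(7 + 6\right) 10 - 35392 = \left(-6\right) 13 \cdot 10 - 35392 = \left(-78\right) 10 - 35392 = -780 - 35392 = -36172$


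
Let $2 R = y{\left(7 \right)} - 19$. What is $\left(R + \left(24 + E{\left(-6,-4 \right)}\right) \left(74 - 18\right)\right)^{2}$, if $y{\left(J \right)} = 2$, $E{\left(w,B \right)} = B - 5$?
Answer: $\frac{2765569}{4} \approx 6.9139 \cdot 10^{5}$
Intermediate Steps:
$E{\left(w,B \right)} = -5 + B$ ($E{\left(w,B \right)} = B - 5 = -5 + B$)
$R = - \frac{17}{2}$ ($R = \frac{2 - 19}{2} = \frac{1}{2} \left(-17\right) = - \frac{17}{2} \approx -8.5$)
$\left(R + \left(24 + E{\left(-6,-4 \right)}\right) \left(74 - 18\right)\right)^{2} = \left(- \frac{17}{2} + \left(24 - 9\right) \left(74 - 18\right)\right)^{2} = \left(- \frac{17}{2} + \left(24 - 9\right) 56\right)^{2} = \left(- \frac{17}{2} + 15 \cdot 56\right)^{2} = \left(- \frac{17}{2} + 840\right)^{2} = \left(\frac{1663}{2}\right)^{2} = \frac{2765569}{4}$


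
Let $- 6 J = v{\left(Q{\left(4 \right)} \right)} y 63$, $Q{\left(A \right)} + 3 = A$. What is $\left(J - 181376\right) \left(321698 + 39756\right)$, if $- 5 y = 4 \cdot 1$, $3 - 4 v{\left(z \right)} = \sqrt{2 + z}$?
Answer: $- \frac{327784017719}{5} - \frac{3795267 \sqrt{3}}{5} \approx -6.5558 \cdot 10^{10}$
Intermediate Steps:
$Q{\left(A \right)} = -3 + A$
$v{\left(z \right)} = \frac{3}{4} - \frac{\sqrt{2 + z}}{4}$
$y = - \frac{4}{5}$ ($y = - \frac{4 \cdot 1}{5} = \left(- \frac{1}{5}\right) 4 = - \frac{4}{5} \approx -0.8$)
$J = \frac{63}{10} - \frac{21 \sqrt{3}}{10}$ ($J = - \frac{\left(\frac{3}{4} - \frac{\sqrt{2 + \left(-3 + 4\right)}}{4}\right) \left(- \frac{4}{5}\right) 63}{6} = - \frac{\left(\frac{3}{4} - \frac{\sqrt{2 + 1}}{4}\right) \left(- \frac{4}{5}\right) 63}{6} = - \frac{\left(\frac{3}{4} - \frac{\sqrt{3}}{4}\right) \left(- \frac{4}{5}\right) 63}{6} = - \frac{\left(- \frac{3}{5} + \frac{\sqrt{3}}{5}\right) 63}{6} = - \frac{- \frac{189}{5} + \frac{63 \sqrt{3}}{5}}{6} = \frac{63}{10} - \frac{21 \sqrt{3}}{10} \approx 2.6627$)
$\left(J - 181376\right) \left(321698 + 39756\right) = \left(\left(\frac{63}{10} - \frac{21 \sqrt{3}}{10}\right) - 181376\right) \left(321698 + 39756\right) = \left(- \frac{1813697}{10} - \frac{21 \sqrt{3}}{10}\right) 361454 = - \frac{327784017719}{5} - \frac{3795267 \sqrt{3}}{5}$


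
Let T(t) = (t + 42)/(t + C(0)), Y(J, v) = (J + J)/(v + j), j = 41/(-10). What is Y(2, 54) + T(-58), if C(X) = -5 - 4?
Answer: 10664/33433 ≈ 0.31897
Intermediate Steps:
C(X) = -9
j = -41/10 (j = 41*(-⅒) = -41/10 ≈ -4.1000)
Y(J, v) = 2*J/(-41/10 + v) (Y(J, v) = (J + J)/(v - 41/10) = (2*J)/(-41/10 + v) = 2*J/(-41/10 + v))
T(t) = (42 + t)/(-9 + t) (T(t) = (t + 42)/(t - 9) = (42 + t)/(-9 + t))
Y(2, 54) + T(-58) = 20*2/(-41 + 10*54) + (42 - 58)/(-9 - 58) = 20*2/(-41 + 540) - 16/(-67) = 20*2/499 - 1/67*(-16) = 20*2*(1/499) + 16/67 = 40/499 + 16/67 = 10664/33433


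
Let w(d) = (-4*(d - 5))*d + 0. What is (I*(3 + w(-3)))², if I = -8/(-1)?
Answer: 553536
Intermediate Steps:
w(d) = d*(20 - 4*d) (w(d) = (-4*(-5 + d))*d + 0 = (20 - 4*d)*d + 0 = d*(20 - 4*d) + 0 = d*(20 - 4*d))
I = 8 (I = -8*(-1) = 8)
(I*(3 + w(-3)))² = (8*(3 + 4*(-3)*(5 - 1*(-3))))² = (8*(3 + 4*(-3)*(5 + 3)))² = (8*(3 + 4*(-3)*8))² = (8*(3 - 96))² = (8*(-93))² = (-744)² = 553536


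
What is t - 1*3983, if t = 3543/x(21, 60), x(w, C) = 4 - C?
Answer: -226591/56 ≈ -4046.3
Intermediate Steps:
t = -3543/56 (t = 3543/(4 - 1*60) = 3543/(4 - 60) = 3543/(-56) = 3543*(-1/56) = -3543/56 ≈ -63.268)
t - 1*3983 = -3543/56 - 1*3983 = -3543/56 - 3983 = -226591/56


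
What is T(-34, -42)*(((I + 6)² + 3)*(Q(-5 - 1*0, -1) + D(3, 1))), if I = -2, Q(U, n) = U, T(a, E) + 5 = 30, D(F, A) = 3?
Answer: -950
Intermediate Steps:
T(a, E) = 25 (T(a, E) = -5 + 30 = 25)
T(-34, -42)*(((I + 6)² + 3)*(Q(-5 - 1*0, -1) + D(3, 1))) = 25*(((-2 + 6)² + 3)*((-5 - 1*0) + 3)) = 25*((4² + 3)*((-5 + 0) + 3)) = 25*((16 + 3)*(-5 + 3)) = 25*(19*(-2)) = 25*(-38) = -950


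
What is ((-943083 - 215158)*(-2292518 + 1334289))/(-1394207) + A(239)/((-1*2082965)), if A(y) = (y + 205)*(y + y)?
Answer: -2311800070729995409/2904084383755 ≈ -7.9605e+5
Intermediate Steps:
A(y) = 2*y*(205 + y) (A(y) = (205 + y)*(2*y) = 2*y*(205 + y))
((-943083 - 215158)*(-2292518 + 1334289))/(-1394207) + A(239)/((-1*2082965)) = ((-943083 - 215158)*(-2292518 + 1334289))/(-1394207) + (2*239*(205 + 239))/((-1*2082965)) = -1158241*(-958229)*(-1/1394207) + (2*239*444)/(-2082965) = 1109860115189*(-1/1394207) + 212232*(-1/2082965) = -1109860115189/1394207 - 212232/2082965 = -2311800070729995409/2904084383755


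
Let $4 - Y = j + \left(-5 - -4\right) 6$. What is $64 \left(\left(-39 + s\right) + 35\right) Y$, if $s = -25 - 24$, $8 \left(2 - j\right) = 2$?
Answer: $-27984$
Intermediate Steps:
$j = \frac{7}{4}$ ($j = 2 - \frac{1}{4} = \frac{7}{4} \approx 1.75$)
$s = -49$
$Y = \frac{33}{4}$ ($Y = 4 - \left(\frac{7}{4} + \left(-5 - -4\right) 6\right) = 4 - \left(\frac{7}{4} + \left(-5 + 4\right) 6\right) = 4 - \left(\frac{7}{4} - 6\right) = 4 - - \frac{17}{4} = 4 + \frac{17}{4} = \frac{33}{4} \approx 8.25$)
$64 \left(\left(-39 + s\right) + 35\right) Y = 64 \left(\left(-39 - 49\right) + 35\right) \frac{33}{4} = 64 \left(-88 + 35\right) \frac{33}{4} = 64 \left(-53\right) \frac{33}{4} = \left(-3392\right) \frac{33}{4} = -27984$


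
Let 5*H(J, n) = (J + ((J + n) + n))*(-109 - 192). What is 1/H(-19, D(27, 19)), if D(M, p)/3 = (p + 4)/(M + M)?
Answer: 45/96019 ≈ 0.00046866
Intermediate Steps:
D(M, p) = 3*(4 + p)/(2*M) (D(M, p) = 3*((p + 4)/(M + M)) = 3*((4 + p)/((2*M))) = 3*((4 + p)*(1/(2*M))) = 3*((4 + p)/(2*M)) = 3*(4 + p)/(2*M))
H(J, n) = -602*J/5 - 602*n/5 (H(J, n) = ((J + ((J + n) + n))*(-109 - 192))/5 = ((J + (J + 2*n))*(-301))/5 = ((2*J + 2*n)*(-301))/5 = (-602*J - 602*n)/5 = -602*J/5 - 602*n/5)
1/H(-19, D(27, 19)) = 1/(-602/5*(-19) - 903*(4 + 19)/(5*27)) = 1/(11438/5 - 903*23/(5*27)) = 1/(11438/5 - 602/5*23/18) = 1/(11438/5 - 6923/45) = 1/(96019/45) = 45/96019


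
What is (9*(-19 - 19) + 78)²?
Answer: 69696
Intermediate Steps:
(9*(-19 - 19) + 78)² = (9*(-38) + 78)² = (-342 + 78)² = (-264)² = 69696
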